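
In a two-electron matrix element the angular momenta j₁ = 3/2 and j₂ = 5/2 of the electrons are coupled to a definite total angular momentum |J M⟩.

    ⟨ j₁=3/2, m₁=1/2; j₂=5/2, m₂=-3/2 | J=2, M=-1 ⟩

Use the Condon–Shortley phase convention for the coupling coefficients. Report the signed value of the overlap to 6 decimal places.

+√(1/42) ≈ +0.154303

j₁+j₂−J=2  J+j₁−j₂=1  J−j₁+j₂=3  j₁+j₂+J+1=7
(j₁±m₁, j₂±m₂, J±M) = (2,1,1,4,1,3)
P² = 24/7
sum k=0..1:
  [0] +1/4 = 1/4
  [1] −1/6 = -1/6
S = 1/12
C² = P²·S² = 1/42 ; C = +0.154303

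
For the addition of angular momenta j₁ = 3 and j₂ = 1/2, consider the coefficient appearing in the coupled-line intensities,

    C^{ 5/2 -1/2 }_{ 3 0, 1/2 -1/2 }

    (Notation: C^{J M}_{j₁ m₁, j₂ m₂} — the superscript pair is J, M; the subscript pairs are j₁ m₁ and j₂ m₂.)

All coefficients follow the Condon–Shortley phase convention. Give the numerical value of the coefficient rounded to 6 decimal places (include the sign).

+0.654654  (= +√(3/7))

triangle: 1!·5!·0!/7! = 120/5040
(j±m)!: 3!·3!·0!·1!·2!·3! = 432
prefactor² = (2J+1)·Δ·N² = 432/7
  k=0: +1/(0!·1!·3!·0!·2!·0!) = 1/12
Σ = 1/12  ⇒  CG² = 432/7·(1/12)² = 3/7
CG = +√(3/7) = +0.654654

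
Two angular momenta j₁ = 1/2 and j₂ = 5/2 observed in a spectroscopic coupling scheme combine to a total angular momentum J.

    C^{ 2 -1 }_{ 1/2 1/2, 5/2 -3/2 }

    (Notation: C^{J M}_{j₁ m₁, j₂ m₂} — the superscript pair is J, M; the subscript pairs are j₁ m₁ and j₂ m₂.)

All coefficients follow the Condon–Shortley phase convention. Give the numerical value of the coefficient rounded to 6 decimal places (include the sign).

√[5·1!0!4!/6! · 1!0!1!4!1!3!] = √(24)
  +(−1)^0/∏(0,1,0,1,0,3)! = 1/6  (running 1/6)
⟨..|..⟩ = √(24)·(1/6) = +0.816497

+√(2/3) = +0.816497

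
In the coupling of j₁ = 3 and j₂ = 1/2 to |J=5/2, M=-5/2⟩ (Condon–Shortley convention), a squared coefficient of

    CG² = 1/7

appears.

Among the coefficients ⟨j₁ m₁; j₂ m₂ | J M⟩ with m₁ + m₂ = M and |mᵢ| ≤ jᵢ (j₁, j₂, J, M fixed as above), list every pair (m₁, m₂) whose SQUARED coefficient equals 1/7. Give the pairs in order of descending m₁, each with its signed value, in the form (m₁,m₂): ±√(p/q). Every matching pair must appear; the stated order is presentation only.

Admissible pairs with m₁+m₂ = M = -5/2: (-3,1/2), (-2,-1/2)
  (m₁,m₂)=(-2,-1/2): CG² = 1/7, CG = +√(1/7)   ← matches the target
  (m₁,m₂)=(-3,1/2): CG² = 6/7, CG = −√(6/7)
Pairs with CG² = 1/7: (-2,-1/2): +√(1/7)

(-2,-1/2): +√(1/7)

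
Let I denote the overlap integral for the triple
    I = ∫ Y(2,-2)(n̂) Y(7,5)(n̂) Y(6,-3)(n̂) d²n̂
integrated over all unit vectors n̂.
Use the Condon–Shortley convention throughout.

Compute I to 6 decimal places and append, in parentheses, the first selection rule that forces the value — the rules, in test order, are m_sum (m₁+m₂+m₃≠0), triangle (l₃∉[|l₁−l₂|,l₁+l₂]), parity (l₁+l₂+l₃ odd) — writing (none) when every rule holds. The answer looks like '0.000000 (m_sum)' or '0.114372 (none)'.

0.000000 (parity)

Σlᵢ=15 odd — θ-integrand is odd under cosθ→−cosθ; I=0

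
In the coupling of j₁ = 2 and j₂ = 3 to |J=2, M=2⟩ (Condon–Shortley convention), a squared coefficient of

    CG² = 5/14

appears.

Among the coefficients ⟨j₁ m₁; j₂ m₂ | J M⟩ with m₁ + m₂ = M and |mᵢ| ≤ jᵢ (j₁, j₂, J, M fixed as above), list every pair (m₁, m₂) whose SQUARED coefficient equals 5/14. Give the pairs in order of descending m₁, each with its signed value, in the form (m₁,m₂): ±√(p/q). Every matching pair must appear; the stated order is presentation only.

(0,2): +√(5/14); (-1,3): −√(5/14)

Admissible pairs with m₁+m₂ = M = 2: (-1,3), (0,2), (1,1), (2,0)
  (m₁,m₂)=(2,0): CG² = 1/14, CG = +√(1/14)
  (m₁,m₂)=(1,1): CG² = 3/14, CG = −√(3/14)
  (m₁,m₂)=(0,2): CG² = 5/14, CG = +√(5/14)   ← matches the target
  (m₁,m₂)=(-1,3): CG² = 5/14, CG = −√(5/14)   ← matches the target
Pairs with CG² = 5/14: (0,2): +√(5/14); (-1,3): −√(5/14)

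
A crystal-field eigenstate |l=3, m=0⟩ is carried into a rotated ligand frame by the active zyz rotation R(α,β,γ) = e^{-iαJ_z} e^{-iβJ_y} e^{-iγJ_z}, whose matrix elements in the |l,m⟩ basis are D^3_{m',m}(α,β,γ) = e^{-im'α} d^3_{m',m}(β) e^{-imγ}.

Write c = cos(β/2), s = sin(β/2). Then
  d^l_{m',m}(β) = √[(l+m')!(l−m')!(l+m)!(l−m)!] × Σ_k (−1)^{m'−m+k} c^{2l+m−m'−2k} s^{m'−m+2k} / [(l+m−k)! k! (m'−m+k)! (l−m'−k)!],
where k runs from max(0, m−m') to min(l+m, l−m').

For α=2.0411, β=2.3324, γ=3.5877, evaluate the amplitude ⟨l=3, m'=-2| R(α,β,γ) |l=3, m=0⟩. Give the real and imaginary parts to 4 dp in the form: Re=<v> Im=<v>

Re=0.2917 Im=0.3999

First d^3_{-2,0}(β=2.3324), then the phase factors e^{-i(-2)α} and e^{-i(0)γ}:
Half-angle: c=0.393648, s=0.919261. N=√(1·120·6·6)=65.726707
k: max(0,(0)−(-2))=2 … min(3+(0),3−(-2))=3
  k=2: (−1)^0·65.7267/(12)·0.3936^4·0.9193^2 = +0.111140
  k=3: (−1)^1·65.7267/(12)·0.3936^2·0.9193^4 = -0.606083
d^3_{-2,0}(2.3324) = +0.111140 -0.606083 = -0.494943
Phases: e^{-i·(-2)·2.0411}=-0.589297-0.807916i, e^{-i·(0)·3.5877}=+1.000000+0.000000i ⇒ D=+0.291669+0.399873i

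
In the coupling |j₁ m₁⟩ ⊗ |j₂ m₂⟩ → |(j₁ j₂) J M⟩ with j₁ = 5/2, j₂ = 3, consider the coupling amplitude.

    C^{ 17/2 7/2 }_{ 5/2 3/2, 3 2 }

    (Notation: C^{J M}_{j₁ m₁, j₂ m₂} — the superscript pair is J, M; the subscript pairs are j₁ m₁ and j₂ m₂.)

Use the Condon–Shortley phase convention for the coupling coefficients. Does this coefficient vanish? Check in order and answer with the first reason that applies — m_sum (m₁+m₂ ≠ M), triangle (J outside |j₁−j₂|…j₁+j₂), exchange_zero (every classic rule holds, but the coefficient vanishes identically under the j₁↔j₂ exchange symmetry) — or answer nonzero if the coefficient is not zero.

triangle

m-sum: m₁+m₂ = 3/2+2 = 7/2, M = 7/2  ✓
triangle: need |j₁−j₂| ≤ J ≤ j₁+j₂, i.e. J ∈ [1/2, 11/2]; J = 17/2 is outside ✗ ⇒ coefficient is 0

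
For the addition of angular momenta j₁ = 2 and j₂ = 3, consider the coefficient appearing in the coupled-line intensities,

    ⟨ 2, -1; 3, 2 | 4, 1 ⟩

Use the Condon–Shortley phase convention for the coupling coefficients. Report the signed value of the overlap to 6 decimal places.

√[9·1!3!5!/10! · 1!3!5!1!5!3!] = √(6480/7)
  +(−1)^0/∏(0,1,3,5,0,0)! = 1/720  (running 1/720)
  +(−1)^1/∏(1,0,2,4,1,1)! = -1/48  (running -7/360)
⟨..|..⟩ = √(6480/7)·(-7/360) = -0.591608

-0.591608  (= −√(7/20))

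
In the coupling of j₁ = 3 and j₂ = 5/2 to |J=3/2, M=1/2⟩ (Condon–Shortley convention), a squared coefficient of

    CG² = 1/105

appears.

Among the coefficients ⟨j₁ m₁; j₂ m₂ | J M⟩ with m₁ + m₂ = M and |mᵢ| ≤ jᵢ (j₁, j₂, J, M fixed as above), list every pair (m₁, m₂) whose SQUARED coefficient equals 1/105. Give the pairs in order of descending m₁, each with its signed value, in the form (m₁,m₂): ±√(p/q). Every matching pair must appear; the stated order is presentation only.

Admissible pairs with m₁+m₂ = M = 1/2: (-2,5/2), (-1,3/2), (0,1/2), (1,-1/2), (2,-3/2), (3,-5/2)
  (m₁,m₂)=(3,-5/2): CG² = 5/14, CG = +√(5/14)
  (m₁,m₂)=(2,-3/2): CG² = 1/21, CG = −√(1/21)
  (m₁,m₂)=(1,-1/2): CG² = 1/105, CG = −√(1/105)   ← matches the target
  (m₁,m₂)=(0,1/2): CG² = 4/35, CG = +√(4/35)
  (m₁,m₂)=(-1,3/2): CG² = 7/30, CG = −√(7/30)
  (m₁,m₂)=(-2,5/2): CG² = 5/21, CG = +√(5/21)
Pairs with CG² = 1/105: (1,-1/2): −√(1/105)

(1,-1/2): −√(1/105)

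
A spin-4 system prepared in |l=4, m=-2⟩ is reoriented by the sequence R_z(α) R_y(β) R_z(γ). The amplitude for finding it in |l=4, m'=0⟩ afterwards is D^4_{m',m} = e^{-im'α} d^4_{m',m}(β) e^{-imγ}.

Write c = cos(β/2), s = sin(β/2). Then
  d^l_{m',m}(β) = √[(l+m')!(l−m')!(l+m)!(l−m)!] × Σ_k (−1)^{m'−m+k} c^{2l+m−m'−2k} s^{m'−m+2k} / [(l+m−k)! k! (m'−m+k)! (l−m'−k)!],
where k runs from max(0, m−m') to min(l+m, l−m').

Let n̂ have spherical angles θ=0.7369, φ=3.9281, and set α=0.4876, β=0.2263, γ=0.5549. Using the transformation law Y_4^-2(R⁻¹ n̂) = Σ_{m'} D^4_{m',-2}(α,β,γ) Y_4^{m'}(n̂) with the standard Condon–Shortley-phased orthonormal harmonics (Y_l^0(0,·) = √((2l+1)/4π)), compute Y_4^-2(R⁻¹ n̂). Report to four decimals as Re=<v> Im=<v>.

Need the full column D^4_{m',-2} for m'=−4..4 at α=0.4876, β=0.2263, γ=0.5549.
cos(β/2)=0.993605, sin(β/2)=0.112909
d^4_{-4,-2}: single k=2 term ⇒ +0.064911;  D = -0.064696+0.005277i
d^4_{-3,-2}: k∈[1..2] ⇒ +0.403914 -0.015647 = +0.388267;  D = -0.327093+0.209192i
d^4_{-2,-2}: k∈[0..2] ⇒ +0.949973 -0.147204 +0.002376 = +0.805145;  D = -0.396004+0.701028i
d^4_{-1,-2}: k∈[0..2] ⇒ -0.457995 +0.029570 -0.000255 = -0.428680;  D = +0.011403-0.428528i
d^4_{0,-2}: k∈[0..2] ⇒ +0.116375 -0.004007 +0.000019 = +0.112387;  D = +0.049994+0.100655i
d^4_{1,-2}: k∈[0..2] ⇒ -0.019714 +0.000382 -0.000001 = -0.019333;  D = -0.015710-0.011268i
d^4_{2,-2}: k∈[0..2] ⇒ +0.002376 -0.000025 +0.000000 = +0.002352;  D = +0.002330+0.000316i
d^4_{3,-2}: k∈[0..1] ⇒ -0.000202 +0.000001 = -0.000201;  D = -0.000189+0.000070i
d^4_{4,-2}: single k=0 term ⇒ +0.000011;  D = +0.000007-0.000008i
Y_4^{m'}(θ=0.7369,φ=3.9281) and Σ D·Y over m':
  (-0.0647+0.0053i)·(-0.0902+0.0004i)  (-0.3271+0.2092i)·(+0.1996+0.1982i)  (-0.3960+0.7010i)·(-0.0010-0.4289i)  (+0.0114-0.4285i)·(-0.1395+0.1398i)  (+0.0500+0.1007i)·(-0.3095+0.0000i)  (-0.0157-0.0113i)·(+0.1395+0.1398i)  (+0.0023+0.0003i)·(-0.0010+0.4289i)  (-0.0002+0.0001i)·(-0.1996+0.1982i)  (+0.0000-0.0000i)·(-0.0902-0.0004i)
Y_4^-2(R⁻¹ n̂) = +0.242234+0.172971i

Re=0.2422 Im=0.1730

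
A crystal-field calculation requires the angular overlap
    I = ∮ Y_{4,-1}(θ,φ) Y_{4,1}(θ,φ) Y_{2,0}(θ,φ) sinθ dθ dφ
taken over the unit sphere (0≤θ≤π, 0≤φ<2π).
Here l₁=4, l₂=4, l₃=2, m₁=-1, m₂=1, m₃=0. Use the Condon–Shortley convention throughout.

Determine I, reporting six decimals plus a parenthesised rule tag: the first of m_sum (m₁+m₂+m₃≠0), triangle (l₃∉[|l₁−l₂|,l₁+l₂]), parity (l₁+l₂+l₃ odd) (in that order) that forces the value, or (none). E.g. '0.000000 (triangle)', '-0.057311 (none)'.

-0.139264 (none)

Checks pass: Σm=0; 10 even; l₃=2∈[0,8].
(2·4+1)(2·4+1)(2·2+1) = 405
Δ: 6! 2! 2! / 11! → 1/13860
sum: t=2:+1/192 t=3:−1/36 t=4:+1/192 = -5/288
3j²(4 4 2; 0 0 0) = Δ·Π!·Σ² = 20/693  (sign -1)
sum: t=3:−1/144 t=4:+1/48 t=5:−1/480 = 17/1440
3j²(4 4 2; -1 1 0) = Δ·Π!·Σ² = 289/13860  (sign +1)
combine: 4πI² = 405·20/693·289/13860 = 1445/5929
take √, sign -1: I = -0.13926381
No selection rule forces the value: the integral is nonzero (none).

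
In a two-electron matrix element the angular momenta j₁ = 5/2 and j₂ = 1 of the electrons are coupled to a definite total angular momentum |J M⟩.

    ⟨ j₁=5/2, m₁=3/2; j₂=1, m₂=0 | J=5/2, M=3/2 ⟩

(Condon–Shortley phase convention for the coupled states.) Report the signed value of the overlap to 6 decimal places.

j₁+j₂−J=1  J+j₁−j₂=4  J−j₁+j₂=1  j₁+j₂+J+1=7
(j₁±m₁, j₂±m₂, J±M) = (4,1,1,1,4,1)
P² = 576/35
sum k=0..1:
  [0] +1/6 = 1/6
  [1] −1/24 = -1/24
S = 1/8
C² = P²·S² = 9/35 ; C = +0.507093

+0.507093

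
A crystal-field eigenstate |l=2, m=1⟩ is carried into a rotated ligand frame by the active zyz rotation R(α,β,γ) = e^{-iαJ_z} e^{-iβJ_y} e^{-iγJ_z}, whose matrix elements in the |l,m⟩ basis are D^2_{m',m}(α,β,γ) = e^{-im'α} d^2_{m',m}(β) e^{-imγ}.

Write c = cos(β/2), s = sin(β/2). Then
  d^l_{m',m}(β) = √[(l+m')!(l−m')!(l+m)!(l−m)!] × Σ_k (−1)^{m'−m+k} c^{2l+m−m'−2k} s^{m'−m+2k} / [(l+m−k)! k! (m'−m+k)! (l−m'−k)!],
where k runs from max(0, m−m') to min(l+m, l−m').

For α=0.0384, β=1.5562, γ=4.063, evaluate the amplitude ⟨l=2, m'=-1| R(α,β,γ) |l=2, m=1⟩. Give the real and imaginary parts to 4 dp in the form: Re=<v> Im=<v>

Re=-0.3219 Im=0.3918

D^2_{-1,1}(0.0384,1.5562,4.0630) = e^{-i·-1·0.0384}·d^2_{-1,1}(1.5562)·e^{-i·1·4.0630}. Compute d first:
With c≡cos(β/2)=0.712248 and s≡sin(β/2)=0.701927, N=[1·6·6·1]^{1/2}=6.000000
Admissible k: 2..3 (factorial args all ≥0)
  k=2: (−1)^0·6.0000/(2)·0.7122^2·0.7019^2 = +0.749840
  k=3: (−1)^1·6.0000/(6)·0.7122^0·0.7019^4 = -0.242755
d^2_{-1,1}(1.5562) = +0.749840 -0.242755 = +0.507085
D = (+0.999263+0.038391i)·(+0.507085)·(-0.604700+0.796453i) = -0.321913+0.391800i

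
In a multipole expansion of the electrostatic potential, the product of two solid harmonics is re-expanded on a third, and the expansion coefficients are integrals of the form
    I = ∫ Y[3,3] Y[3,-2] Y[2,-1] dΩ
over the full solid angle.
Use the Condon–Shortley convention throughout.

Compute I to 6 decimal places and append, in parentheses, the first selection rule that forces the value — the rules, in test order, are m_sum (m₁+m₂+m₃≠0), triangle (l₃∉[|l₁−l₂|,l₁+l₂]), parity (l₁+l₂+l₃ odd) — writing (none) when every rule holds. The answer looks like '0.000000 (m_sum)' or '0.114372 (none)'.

-0.210261 (none)

m-sum 0 ✓  L=8 even ✓  0≤2≤6 ✓
Π(2lᵢ+1) = 7×7×5 = 245
triangle coeff Δ(3,3,2) = 1/3780
Σ_t [1,3]: t=1:−1/24 t=2:+1/4 t=3:−1/24 = 1/6
(3j)²=4/105 [(3 3 2; 0 0 0)], sign=+1
Σ_t [0,0]: t=0:+1/48 = 1/48
(3j)²=5/84 [(3 3 2; 3 -2 -1)], sign=-1
⇒ 4πI² = 5/9
I = (-1)√(5/9/(4π)) = -0.21026104
No selection rule forces the value: the integral is nonzero (none).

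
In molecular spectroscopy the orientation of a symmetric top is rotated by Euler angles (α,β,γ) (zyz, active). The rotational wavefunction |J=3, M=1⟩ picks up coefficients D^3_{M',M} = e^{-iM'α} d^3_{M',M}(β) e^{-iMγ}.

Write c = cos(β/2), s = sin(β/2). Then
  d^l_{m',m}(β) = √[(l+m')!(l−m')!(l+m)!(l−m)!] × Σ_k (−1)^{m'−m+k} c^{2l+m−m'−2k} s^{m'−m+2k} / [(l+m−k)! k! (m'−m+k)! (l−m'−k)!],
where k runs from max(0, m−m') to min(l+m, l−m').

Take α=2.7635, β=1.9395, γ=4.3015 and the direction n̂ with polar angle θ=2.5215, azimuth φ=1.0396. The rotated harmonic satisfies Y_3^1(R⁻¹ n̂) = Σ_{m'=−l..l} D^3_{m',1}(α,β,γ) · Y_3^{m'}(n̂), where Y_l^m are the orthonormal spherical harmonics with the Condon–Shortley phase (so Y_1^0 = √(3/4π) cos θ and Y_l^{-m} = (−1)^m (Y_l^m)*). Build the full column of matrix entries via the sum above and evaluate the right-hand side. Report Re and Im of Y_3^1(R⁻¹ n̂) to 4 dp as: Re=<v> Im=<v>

Need the full column D^3_{m',1} for m'=−3..3 at α=2.7635, β=1.9395, γ=4.3015.
cos(β/2)=0.565506, sin(β/2)=0.824744
d^3_{-3,1}: single k=4 term ⇒ +0.573056;  D = -0.379322-0.429544i
d^3_{-2,1}: k∈[3..4] ⇒ +0.641651 -0.682392 = -0.040740;  D = -0.013790-0.038336i
d^3_{-1,1}: k∈[2..4] ⇒ +0.417386 -1.183699 +0.314714 = -0.451599;  D = -0.014808+0.451356i
d^3_{0,1}: k∈[1..3] ⇒ +0.165232 -1.054341 +0.747523 = -0.141586;  D = +0.056553-0.129801i
d^3_{1,1}: k∈[0..2] ⇒ +0.032706 -0.556515 +0.887775 = +0.363965;  D = +0.258283-0.256438i
d^3_{2,1}: k∈[0..1] ⇒ -0.150836 +0.641651 = +0.490816;  D = -0.451357+0.192814i
d^3_{3,1}: single k=0 term ⇒ +0.269422;  D = +0.269333-0.006904i
Y_3^{m'}(θ=2.5215,φ=1.0396) and Σ D·Y over m':
  (-0.3793-0.4295i)·(-0.0819-0.0019i)  (-0.0138-0.0383i)·(+0.1367+0.2453i)  (-0.0148+0.4514i)·(+0.2199-0.3743i)  (+0.0566-0.1298i)·(-0.0946+0.0000i)  (+0.2583-0.2564i)·(-0.2199-0.3743i)  (-0.4514+0.1928i)·(+0.1367-0.2453i)  (+0.2693-0.0069i)·(+0.0819-0.0019i)
Y_3^1(R⁻¹ n̂) = +0.052947+0.240072i

Re=0.0529 Im=0.2401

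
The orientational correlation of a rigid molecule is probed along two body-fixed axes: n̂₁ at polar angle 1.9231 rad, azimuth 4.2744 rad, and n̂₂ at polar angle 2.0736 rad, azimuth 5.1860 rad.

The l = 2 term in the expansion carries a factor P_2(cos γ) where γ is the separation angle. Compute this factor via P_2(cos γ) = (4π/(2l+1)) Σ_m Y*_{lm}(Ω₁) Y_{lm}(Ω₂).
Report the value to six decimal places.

0.173339

Expand P_2 via completeness: Σ_{m} conj(Y_{2,m}) at Ω₁ times Y_{2,m} at Ω₂ —
  [-2]  conj(Y_{2,-2})(Ω₁) = -0.217864+0.261394i ; Y_{2,-2}(Ω₂) = -0.173183+0.240760i ; Δ = -0.025203-0.097722i
  [-1]  conj(Y_{2,-1})(Ω₁) = +0.106116+0.226586i ; Y_{2,-1}(Ω₂) = -0.148782-0.290298i ; Δ = +0.049989-0.064517i
  [+0]  conj(Y_{2,0})(Ω₁) = -0.202733-0.000000i ; Y_{2,0}(Ω₂) = -0.095678+0.000000i ; Δ = +0.019397+0.000000i
  [+1]  conj(Y_{2,1})(Ω₁) = -0.106116+0.226586i ; Y_{2,1}(Ω₂) = +0.148782-0.290298i ; Δ = +0.049989+0.064517i
  [+2]  conj(Y_{2,2})(Ω₁) = -0.217864-0.261394i ; Y_{2,2}(Ω₂) = -0.173183-0.240760i ; Δ = -0.025203+0.097722i
Σ over m = +0.068970+0.000000i; ×(4π/5) → +0.173339+0.000000i. Real part: 0.173339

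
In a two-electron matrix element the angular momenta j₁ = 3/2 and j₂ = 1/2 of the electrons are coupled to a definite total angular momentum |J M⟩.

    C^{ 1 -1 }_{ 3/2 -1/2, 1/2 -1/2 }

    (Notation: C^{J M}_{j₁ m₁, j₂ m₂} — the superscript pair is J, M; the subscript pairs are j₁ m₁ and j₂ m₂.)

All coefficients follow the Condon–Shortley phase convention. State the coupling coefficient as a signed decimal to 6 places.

+√(1/4) ≈ +0.500000

√[3·1!2!0!/4! · 1!2!0!1!0!2!] = √(1)
  +(−1)^0/∏(0,1,2,0,0,0)! = 1/2  (running 1/2)
⟨..|..⟩ = √(1)·(1/2) = +0.500000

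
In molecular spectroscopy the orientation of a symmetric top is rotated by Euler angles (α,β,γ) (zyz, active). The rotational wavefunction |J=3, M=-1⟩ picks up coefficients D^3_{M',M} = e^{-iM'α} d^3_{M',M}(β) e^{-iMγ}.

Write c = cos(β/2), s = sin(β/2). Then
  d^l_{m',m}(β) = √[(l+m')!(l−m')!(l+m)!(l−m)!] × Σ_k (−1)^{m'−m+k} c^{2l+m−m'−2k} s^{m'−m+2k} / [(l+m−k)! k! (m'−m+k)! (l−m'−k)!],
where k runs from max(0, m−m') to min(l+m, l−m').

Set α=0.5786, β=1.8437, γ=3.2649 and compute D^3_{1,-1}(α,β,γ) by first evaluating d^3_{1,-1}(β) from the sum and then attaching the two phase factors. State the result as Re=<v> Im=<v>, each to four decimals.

First d^3_{1,-1}(β=1.8437), then the phase factors e^{-i(1)α} and e^{-i(-1)γ}:
With c≡cos(β/2)=0.604347 and s≡sin(β/2)=0.796721, N=[24·2·2·24]^{1/2}=48.000000
k: max(0,(-1)−(1))=0 … min(3+(-1),3−(1))=2
  k=0: (−1)^2·48.0000/(8)·0.6043^4·0.7967^2 = +0.508054
  k=1: (−1)^3·48.0000/(6)·0.6043^2·0.7967^4 = -1.177303
  k=2: (−1)^4·48.0000/(48)·0.6043^0·0.7967^6 = +0.255763
d^3_{1,-1}(1.8437) = +0.508054 -1.177303 +0.255763 = -0.413486
Phases: e^{-i·(1)·0.5786}=+0.837229-0.546852i, e^{-i·(-1)·3.2649}=-0.992407-0.122995i ⇒ D=+0.371365-0.181820i

Re=0.3714 Im=-0.1818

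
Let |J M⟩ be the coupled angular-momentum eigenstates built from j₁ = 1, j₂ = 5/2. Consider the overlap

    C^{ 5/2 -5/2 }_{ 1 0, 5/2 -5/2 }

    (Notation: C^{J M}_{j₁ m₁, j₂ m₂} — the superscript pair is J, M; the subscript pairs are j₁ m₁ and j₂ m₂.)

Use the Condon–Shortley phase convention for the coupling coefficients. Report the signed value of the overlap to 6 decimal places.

√[6·1!1!4!/7! · 1!1!0!5!0!5!] = √(2880/7)
  +(−1)^0/∏(0,1,1,0,0,4)! = 1/24  (running 1/24)
⟨..|..⟩ = √(2880/7)·(1/24) = +0.845154

+√(5/7) = +0.845154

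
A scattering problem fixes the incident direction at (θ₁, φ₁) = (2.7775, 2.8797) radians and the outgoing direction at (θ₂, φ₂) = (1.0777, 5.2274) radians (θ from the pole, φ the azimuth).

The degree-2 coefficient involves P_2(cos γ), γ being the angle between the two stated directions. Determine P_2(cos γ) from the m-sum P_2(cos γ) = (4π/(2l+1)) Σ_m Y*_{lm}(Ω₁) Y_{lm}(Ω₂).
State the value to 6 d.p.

Addition theorem: P_2(cos γ) = (4π/5) Σ_m Y*_{lm}(Ω₁) Y_{lm}(Ω₂), m = −2…2:
  m=-2: (+0.042416-0.024499i) × (-0.154298+0.256956i) = -0.000249+0.014679i  (running Σ = -0.000249+0.014679i)
  m=-1: (+0.248306-0.066558i) × (+0.158661+0.280342i) = +0.058056+0.059050i  (running Σ = +0.057806+0.073730i)
  m=0: (+0.510800-0.000000i) × (-0.103386+0.000000i) = -0.052810+0.000000i  (running Σ = +0.004996+0.073730i)
  m=1: (-0.248306-0.066558i) × (-0.158661+0.280342i) = +0.058056-0.059050i  (running Σ = +0.063052+0.014679i)
  m=2: (+0.042416+0.024499i) × (-0.154298-0.256956i) = -0.000249-0.014679i  (running Σ = +0.062803+0.000000i)
Σ over m = +0.062803+0.000000i; ×(4π/5) → +0.157840+0.000000i. Real part: 0.157840

0.157840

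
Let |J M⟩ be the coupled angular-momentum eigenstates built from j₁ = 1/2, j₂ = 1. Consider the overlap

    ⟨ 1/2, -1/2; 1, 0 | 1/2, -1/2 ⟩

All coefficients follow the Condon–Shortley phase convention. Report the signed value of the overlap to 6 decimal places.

-0.577350

j₁+j₂−J=1  J+j₁−j₂=0  J−j₁+j₂=1  j₁+j₂+J+1=3
(j₁±m₁, j₂±m₂, J±M) = (0,1,1,1,0,1)
P² = 1/3
sum k=1..1:
  [1] −1/1 = -1
S = -1
C² = P²·S² = 1/3 ; C = -0.577350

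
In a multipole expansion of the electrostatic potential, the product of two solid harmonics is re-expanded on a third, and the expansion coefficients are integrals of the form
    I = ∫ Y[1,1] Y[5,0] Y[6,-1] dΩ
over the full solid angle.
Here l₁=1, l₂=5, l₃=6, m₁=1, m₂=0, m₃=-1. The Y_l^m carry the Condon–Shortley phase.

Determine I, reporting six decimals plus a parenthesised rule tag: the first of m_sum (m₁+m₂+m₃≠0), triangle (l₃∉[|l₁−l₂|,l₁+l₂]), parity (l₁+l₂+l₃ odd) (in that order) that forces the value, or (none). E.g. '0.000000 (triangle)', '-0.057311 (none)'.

Rules hold: Σm=0, L=12 even, 4≤6≤6.
N = 3·11·13 = 429
Δ = 0!·2!·10!/13! = 1/858
Racah Σ t=0..0: t=0:+1/14400 = 1/14400
⇒ 3j(1 5 6; 0 0 0)² = 6/143, sgn +1
Racah Σ t=0..0: t=0:+1/28800 = 1/28800
⇒ 3j(1 5 6; 1 0 -1)² = 7/286, sgn -1
4πI² = N·(3j₀)²·(3jₘ)² = 63/143
I = -1·√(0.440559/4π) = -0.18723944
No selection rule forces the value: the integral is nonzero (none).

-0.187239 (none)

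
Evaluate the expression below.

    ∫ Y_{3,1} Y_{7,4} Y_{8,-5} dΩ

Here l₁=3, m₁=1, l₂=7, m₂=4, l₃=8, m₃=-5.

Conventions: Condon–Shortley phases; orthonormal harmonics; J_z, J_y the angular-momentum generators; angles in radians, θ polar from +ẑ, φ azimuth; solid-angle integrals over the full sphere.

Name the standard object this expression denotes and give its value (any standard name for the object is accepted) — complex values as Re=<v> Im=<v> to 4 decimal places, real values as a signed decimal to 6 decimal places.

This is a Gaunt coefficient — the integral of a triple product of spherical harmonics over the sphere.
m-sum 0 ✓  L=18 even ✓  4≤8≤10 ✓
Π(2lᵢ+1) = 7×15×17 = 1785
triangle coeff Δ(3,7,8) = 1/5290740
Σ_t [0,2]: t=0:+1/7257600 t=1:−1/2073600 t=2:+1/7257600 = -1/4838400
(3j)²=252/20995 [(3 7 8; 0 0 0)], sign=-1
Σ_t [0,2]: t=0:+1/319334400 t=1:−1/43545600 t=2:+1/104509440 = -59/5748019200
(3j)²=3481/406980 [(3 7 8; 1 4 -5)], sign=+1
⇒ 4πI² = 73101/398905
I = (-1)√(73101/398905/(4π)) = -0.12075969

Gaunt coefficient, -0.120760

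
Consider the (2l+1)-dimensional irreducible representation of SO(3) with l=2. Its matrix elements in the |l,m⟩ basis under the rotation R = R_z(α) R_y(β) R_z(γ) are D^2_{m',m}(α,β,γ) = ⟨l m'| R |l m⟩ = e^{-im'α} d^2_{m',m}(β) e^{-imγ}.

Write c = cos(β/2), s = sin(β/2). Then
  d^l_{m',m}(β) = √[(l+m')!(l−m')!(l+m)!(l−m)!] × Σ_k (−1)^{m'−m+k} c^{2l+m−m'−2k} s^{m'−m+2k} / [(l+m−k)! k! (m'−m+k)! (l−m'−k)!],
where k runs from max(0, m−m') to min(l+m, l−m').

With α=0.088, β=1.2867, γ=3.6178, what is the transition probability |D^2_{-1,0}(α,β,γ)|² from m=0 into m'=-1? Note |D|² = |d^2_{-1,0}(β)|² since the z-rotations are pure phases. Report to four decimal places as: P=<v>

P=0.1086

First d^2_{-1,0}(β=1.2867), then the phase factors e^{-i(-1)α} and e^{-i(0)γ}:
c=cos(1.286700/2)=0.800091, s=sin(1.286700/2)=0.599879; N=√[1·6·2·2]=4.898979
k∈{1,2} keeps every argument non-negative
  k=1: (−1)^0·4.8990/(2)·0.8001^3·0.5999^1 = +0.752587
  k=2: (−1)^1·4.8990/(2)·0.8001^1·0.5999^3 = -0.423064
d^2_{-1,0}(1.2867) = +0.752587 -0.423064 = +0.329523
|D^2_{-1,0}|² = |d^2_{-1,0}(β)|² = (+0.329523)² = 0.108586 (the z-rotation phases have unit modulus)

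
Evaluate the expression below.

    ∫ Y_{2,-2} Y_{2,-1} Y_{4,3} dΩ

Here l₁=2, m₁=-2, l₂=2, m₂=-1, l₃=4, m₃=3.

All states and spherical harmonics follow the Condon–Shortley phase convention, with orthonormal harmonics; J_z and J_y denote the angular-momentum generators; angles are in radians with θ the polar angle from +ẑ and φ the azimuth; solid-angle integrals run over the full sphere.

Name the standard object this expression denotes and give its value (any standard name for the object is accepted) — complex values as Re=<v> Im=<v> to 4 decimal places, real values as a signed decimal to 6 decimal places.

Gaunt coefficient, -0.238414

This is a Gaunt coefficient — the integral of a triple product of spherical harmonics over the sphere.
Rules hold: Σm=0, L=8 even, 0≤4≤4.
N = 5·5·9 = 225
Δ = 0!·4!·4!/9! = 1/630
Racah Σ t=0..0: t=0:+1/16 = 1/16
⇒ 3j(2 2 4; 0 0 0)² = 2/35, sgn +1
Racah Σ t=0..0: t=0:+1/144 = 1/144
⇒ 3j(2 2 4; -2 -1 3)² = 1/18, sgn -1
4πI² = N·(3j₀)²·(3jₘ)² = 5/7
I = -1·√(0.714286/4π) = -0.23841361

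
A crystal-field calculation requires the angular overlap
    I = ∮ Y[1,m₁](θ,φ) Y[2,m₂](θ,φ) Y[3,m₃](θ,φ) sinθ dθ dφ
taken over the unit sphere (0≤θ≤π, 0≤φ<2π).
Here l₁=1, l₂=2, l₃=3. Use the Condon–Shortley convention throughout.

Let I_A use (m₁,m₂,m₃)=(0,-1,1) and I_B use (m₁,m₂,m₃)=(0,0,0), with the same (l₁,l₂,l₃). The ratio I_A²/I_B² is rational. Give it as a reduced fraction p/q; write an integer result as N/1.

Shared (l₁,l₂,l₃)=(1,2,3): N and (l;000)² cancel in I_A²/I_B².
A: Δ = 0!·2!·4!/7! = 1/105; Racah Σ t=0..0: t=0:+1/6 = 1/6; ⇒ 3j(1 2 3; 0 -1 1)² = 8/105, sgn +1
B: Δ = 0!·2!·4!/7! = 1/105; Racah Σ t=0..0: t=0:+1/4 = 1/4; ⇒ 3j(1 2 3; 0 0 0)² = 3/35, sgn -1
I_A²/I_B² = (8/105)/(3/35) = 8/9

8/9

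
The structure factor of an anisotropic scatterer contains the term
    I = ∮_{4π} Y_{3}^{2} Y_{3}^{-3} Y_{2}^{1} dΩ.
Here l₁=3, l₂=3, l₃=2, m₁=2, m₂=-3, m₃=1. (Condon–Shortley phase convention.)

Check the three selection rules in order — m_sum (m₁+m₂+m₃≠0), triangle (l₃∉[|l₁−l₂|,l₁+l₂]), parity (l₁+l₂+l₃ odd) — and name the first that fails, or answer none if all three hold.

none

m₁+m₂+m₃ = 2 − 3 + 1 = 0  ✓
triangle: |3−3|=0 ≤ l₃=2 ≤ 3+3=6  ✓
parity: l₁+l₂+l₃ = 8 is even  ✓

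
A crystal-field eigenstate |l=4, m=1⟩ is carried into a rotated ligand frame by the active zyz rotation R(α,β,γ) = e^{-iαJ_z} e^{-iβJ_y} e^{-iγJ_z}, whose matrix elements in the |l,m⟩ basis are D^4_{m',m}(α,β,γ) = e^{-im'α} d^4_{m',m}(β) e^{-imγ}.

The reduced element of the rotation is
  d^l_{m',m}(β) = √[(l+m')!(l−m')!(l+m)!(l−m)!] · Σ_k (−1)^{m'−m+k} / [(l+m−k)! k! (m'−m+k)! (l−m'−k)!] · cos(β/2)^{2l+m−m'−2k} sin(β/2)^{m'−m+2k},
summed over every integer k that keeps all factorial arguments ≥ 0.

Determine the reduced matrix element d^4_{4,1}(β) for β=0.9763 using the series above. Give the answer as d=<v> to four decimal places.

d=-0.4149

d^4_{4,1}(β=0.9763) via the finite sum:
Half-angle: c=0.883202, s=0.468993. N=√(40320·1·120·6)=5387.986637
Admissible k: 0..0 (factorial args all ≥0)
  k=0: (−1)^3·5387.9866/(720)·0.8832^5·0.4690^3 = -0.414852
d^4_{4,1}(0.9763) = -0.414852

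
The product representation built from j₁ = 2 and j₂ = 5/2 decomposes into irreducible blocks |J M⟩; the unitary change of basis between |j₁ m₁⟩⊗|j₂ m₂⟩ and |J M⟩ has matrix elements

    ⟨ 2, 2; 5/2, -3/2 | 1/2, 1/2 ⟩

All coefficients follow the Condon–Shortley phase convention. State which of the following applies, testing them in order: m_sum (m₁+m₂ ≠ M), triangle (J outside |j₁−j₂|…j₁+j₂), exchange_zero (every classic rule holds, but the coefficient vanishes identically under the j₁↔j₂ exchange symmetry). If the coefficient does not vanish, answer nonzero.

nonzero

m-sum: m₁+m₂ = 2+(-3/2) = 1/2, M = 1/2  ✓
triangle: |j₁−j₂| = 1/2 ≤ J = 1/2 ≤ j₁+j₂ = 9/2  ✓
exchange: j₁≠j₂ or m₁≠m₂ — the exchange symmetry imposes no constraint here
value check: CG = +√(1/15) = +0.258199 ≠ 0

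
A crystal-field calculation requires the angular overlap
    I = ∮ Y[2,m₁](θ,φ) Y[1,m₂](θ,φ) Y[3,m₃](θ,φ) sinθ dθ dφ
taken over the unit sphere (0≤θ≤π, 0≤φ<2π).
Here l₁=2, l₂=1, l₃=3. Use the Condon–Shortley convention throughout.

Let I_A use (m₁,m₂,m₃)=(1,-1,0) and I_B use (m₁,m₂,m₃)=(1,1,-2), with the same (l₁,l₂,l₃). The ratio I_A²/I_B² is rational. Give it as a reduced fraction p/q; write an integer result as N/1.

3/10

l's match ⇒ only the (l;m) 3-j factors differ between A and B.
A: triangle coeff Δ(2,1,3) = 1/105; Σ_t [0,0]: t=0:+1/12 = 1/12; (3j)²=1/35 [(2 1 3; 1 -1 0)], sign=-1
B: triangle coeff Δ(2,1,3) = 1/105; Σ_t [0,0]: t=0:+1/12 = 1/12; (3j)²=2/21 [(2 1 3; 1 1 -2)], sign=-1
I_A²/I_B² = (1/35)/(2/21) = 3/10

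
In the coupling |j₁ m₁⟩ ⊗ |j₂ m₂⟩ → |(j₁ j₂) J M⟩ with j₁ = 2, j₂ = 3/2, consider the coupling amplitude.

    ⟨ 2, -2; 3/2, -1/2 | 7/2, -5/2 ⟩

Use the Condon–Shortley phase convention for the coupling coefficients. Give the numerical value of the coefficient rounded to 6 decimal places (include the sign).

+√(3/7) = +0.654654

triangle: 0!×4!×3!/8! = 144/40320
(j±m)!: 0!×4!×1!×2!×1!×6! = 34560
prefactor² = (2J+1)×Δ×N² = 6912/7
  k=0: +1/(0!×0!×4!×1!×0!×2!) = 1/48
Σ = 1/48  ⇒  CG² = 6912/7×(1/48)² = 3/7
CG = +√(3/7) = +0.654654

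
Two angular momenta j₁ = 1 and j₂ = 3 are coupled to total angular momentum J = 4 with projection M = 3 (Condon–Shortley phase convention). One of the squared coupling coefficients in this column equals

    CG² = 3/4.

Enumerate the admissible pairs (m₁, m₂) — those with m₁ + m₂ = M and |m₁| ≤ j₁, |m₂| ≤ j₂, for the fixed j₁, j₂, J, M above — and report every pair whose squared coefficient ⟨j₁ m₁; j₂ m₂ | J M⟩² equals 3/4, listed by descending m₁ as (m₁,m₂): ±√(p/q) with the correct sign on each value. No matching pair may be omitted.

Admissible pairs with m₁+m₂ = M = 3: (0,3), (1,2)
  (m₁,m₂)=(1,2): CG² = 3/4, CG = +√(3/4)   ← matches the target
  (m₁,m₂)=(0,3): CG² = 1/4, CG = +√(1/4)
Pairs with CG² = 3/4: (1,2): +√(3/4)

(1,2): +√(3/4)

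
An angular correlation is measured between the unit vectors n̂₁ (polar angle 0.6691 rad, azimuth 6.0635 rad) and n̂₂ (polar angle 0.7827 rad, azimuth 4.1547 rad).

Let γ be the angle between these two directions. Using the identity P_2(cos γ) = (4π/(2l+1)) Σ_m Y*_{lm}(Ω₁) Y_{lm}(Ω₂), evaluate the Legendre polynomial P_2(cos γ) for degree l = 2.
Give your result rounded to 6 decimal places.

Term-by-term m-sum for l=2 (normalisation 4π/5 = 2.513274):
  term(m=-2) = -0.02227 - 0.01786j   from Y*(Ω₁)=0.13450 - 0.06322j, Y(Ω₂)=-0.08449 - 0.17252j
  term(m=-1) = -0.04814 + 0.13697j   from Y*(Ω₁)=0.36684 - 0.08191j, Y(Ω₂)=-0.20442 + 0.32774j
  term(m=+0) = 0.04275 + 0.00000j   from Y*(Ω₁)=0.26674 + 0.00000j, Y(Ω₂)=0.16025 + 0.00000j
  term(m=+1) = -0.04814 - 0.13697j   from Y*(Ω₁)=-0.36684 - 0.08191j, Y(Ω₂)=0.20442 + 0.32774j
  term(m=+2) = -0.02227 + 0.01786j   from Y*(Ω₁)=0.13450 + 0.06322j, Y(Ω₂)=-0.08449 + 0.17252j
Σ over m = -0.09808 + 0.00000j; ×(4π/5) → -0.24651 + 0.00000j. Real part: -0.246514

-0.246514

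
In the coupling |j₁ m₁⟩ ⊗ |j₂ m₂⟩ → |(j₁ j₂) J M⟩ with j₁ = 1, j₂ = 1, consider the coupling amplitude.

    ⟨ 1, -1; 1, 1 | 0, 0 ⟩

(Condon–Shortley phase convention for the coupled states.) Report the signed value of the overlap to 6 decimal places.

+√(1/3) ≈ +0.577350

j₁+j₂−J=2  J+j₁−j₂=0  J−j₁+j₂=0  j₁+j₂+J+1=3
(j₁±m₁, j₂±m₂, J±M) = (0,2,2,0,0,0)
P² = 4/3
sum k=2..2:
  [2] +1/2 = 1/2
S = 1/2
C² = P²·S² = 1/3 ; C = +0.577350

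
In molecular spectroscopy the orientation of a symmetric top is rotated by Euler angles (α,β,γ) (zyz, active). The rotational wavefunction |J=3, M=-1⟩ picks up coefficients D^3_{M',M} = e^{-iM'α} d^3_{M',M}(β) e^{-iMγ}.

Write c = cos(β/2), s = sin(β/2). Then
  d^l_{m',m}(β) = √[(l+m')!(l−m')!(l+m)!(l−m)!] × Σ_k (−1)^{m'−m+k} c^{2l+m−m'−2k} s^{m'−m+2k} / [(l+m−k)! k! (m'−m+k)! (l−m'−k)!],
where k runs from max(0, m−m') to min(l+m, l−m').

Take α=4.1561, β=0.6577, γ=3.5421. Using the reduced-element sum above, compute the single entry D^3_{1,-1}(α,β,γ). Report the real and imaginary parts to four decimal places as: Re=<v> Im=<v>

Re=0.3476 Im=-0.2450

First d^3_{1,-1}(β=0.6577), then the phase factors e^{-i(1)α} and e^{-i(-1)γ}:
With c≡cos(β/2)=0.946414 and s≡sin(β/2)=0.322955, N=[24·2·2·24]^{1/2}=48.000000
k∈{0,1,2} keeps every argument non-negative
  k=0: (−1)^2·48.0000/(8)·0.9464^4·0.3230^2 = +0.502065
  k=1: (−1)^3·48.0000/(6)·0.9464^2·0.3230^4 = -0.077951
  k=2: (−1)^4·48.0000/(48)·0.9464^0·0.3230^6 = +0.001135
d^3_{1,-1}(0.6577) = +0.502065 -0.077951 +0.001135 = +0.425249
Attach z-rotation phases: D = e^{-i(1)(4.1561)}·(+0.425249)·e^{-i(-1)(3.5421)} = +0.347577-0.245004i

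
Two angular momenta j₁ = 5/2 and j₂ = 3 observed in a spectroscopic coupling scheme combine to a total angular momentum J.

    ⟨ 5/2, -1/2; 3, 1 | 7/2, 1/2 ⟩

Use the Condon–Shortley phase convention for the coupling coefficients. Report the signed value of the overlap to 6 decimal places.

-0.125988

√[8·2!3!4!/10! · 2!3!4!2!4!3!] = √(9216/175)
  +(−1)^0/∏(0,2,3,4,0,0)! = 1/288  (running 1/288)
  +(−1)^1/∏(1,1,2,3,1,1)! = -1/12  (running -23/288)
  +(−1)^2/∏(2,0,1,2,2,2)! = 1/16  (running -5/288)
⟨..|..⟩ = √(9216/175)·(-5/288) = -0.125988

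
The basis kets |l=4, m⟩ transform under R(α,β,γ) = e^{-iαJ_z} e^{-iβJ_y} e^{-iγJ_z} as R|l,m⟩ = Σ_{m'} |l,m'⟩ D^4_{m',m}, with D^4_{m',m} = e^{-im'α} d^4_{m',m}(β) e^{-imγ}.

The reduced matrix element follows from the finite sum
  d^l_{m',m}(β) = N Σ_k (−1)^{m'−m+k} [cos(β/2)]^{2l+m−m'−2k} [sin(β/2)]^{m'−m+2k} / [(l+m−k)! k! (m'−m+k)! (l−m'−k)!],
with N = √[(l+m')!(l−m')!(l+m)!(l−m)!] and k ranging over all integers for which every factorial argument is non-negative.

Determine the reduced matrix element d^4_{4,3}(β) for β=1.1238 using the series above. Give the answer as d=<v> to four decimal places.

d^4_{4,3}(β=1.1238) via the finite sum:
c=cos(1.123800/2)=0.846244, s=sin(1.123800/2)=0.532795; N=√[40320·1·5040·1]=14255.272709
The bounds max(0,m−m')=0 and min(l+m,l−m')=0 give 1 term
  k=0: (−1)^1·14255.2727/(5040)·0.8462^7·0.5328^1 = -0.468355
d^4_{4,3}(1.1238) = -0.468355

d=-0.4684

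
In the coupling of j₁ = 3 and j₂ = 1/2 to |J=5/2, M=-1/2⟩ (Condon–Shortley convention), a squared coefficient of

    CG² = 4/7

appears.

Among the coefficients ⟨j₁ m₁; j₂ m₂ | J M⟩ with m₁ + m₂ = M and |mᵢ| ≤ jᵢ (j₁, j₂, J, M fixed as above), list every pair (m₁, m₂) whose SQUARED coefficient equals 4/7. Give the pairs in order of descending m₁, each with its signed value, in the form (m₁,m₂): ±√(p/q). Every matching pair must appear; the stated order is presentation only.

Admissible pairs with m₁+m₂ = M = -1/2: (-1,1/2), (0,-1/2)
  (m₁,m₂)=(0,-1/2): CG² = 3/7, CG = +√(3/7)
  (m₁,m₂)=(-1,1/2): CG² = 4/7, CG = −√(4/7)   ← matches the target
Pairs with CG² = 4/7: (-1,1/2): −√(4/7)

(-1,1/2): −√(4/7)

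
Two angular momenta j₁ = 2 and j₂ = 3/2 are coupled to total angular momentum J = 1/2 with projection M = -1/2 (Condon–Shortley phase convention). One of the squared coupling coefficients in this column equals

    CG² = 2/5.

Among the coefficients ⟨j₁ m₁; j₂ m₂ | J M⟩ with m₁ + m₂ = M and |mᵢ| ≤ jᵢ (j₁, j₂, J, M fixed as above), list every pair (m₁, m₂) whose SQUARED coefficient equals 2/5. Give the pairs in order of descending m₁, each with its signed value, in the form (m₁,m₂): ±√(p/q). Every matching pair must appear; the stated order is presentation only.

(-2,3/2): −√(2/5)

Admissible pairs with m₁+m₂ = M = -1/2: (-2,3/2), (-1,1/2), (0,-1/2), (1,-3/2)
  (m₁,m₂)=(1,-3/2): CG² = 1/10, CG = +√(1/10)
  (m₁,m₂)=(0,-1/2): CG² = 1/5, CG = −√(1/5)
  (m₁,m₂)=(-1,1/2): CG² = 3/10, CG = +√(3/10)
  (m₁,m₂)=(-2,3/2): CG² = 2/5, CG = −√(2/5)   ← matches the target
Pairs with CG² = 2/5: (-2,3/2): −√(2/5)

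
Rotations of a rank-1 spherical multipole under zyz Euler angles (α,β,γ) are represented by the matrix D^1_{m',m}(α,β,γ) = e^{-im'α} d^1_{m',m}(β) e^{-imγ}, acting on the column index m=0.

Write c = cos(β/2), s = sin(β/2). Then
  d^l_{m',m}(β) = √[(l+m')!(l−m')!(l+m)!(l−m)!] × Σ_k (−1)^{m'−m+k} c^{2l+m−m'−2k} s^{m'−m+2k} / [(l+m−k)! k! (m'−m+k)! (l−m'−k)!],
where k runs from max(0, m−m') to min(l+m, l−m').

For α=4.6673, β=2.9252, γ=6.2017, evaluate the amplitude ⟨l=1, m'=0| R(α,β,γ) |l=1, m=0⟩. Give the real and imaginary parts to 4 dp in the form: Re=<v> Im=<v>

Re=-0.9767 Im=0.0000

D^1_{0,0}(4.6673,2.9252,6.2017) = e^{-i·0·4.6673}·d^1_{0,0}(2.9252)·e^{-i·0·6.2017}. Compute d first:
c=cos(2.925200/2)=0.107985, s=sin(2.925200/2)=0.994152; N=√[1·1·1·1]=1.000000
Admissible k: 0..1 (factorial args all ≥0)
  k=0: (−1)^0·1.0000/(1)·0.1080^2·0.9942^0 = +0.011661
  k=1: (−1)^1·1.0000/(1)·0.1080^0·0.9942^2 = -0.988339
d^1_{0,0}(2.9252) = +0.011661 -0.988339 = -0.976678
D = (+1.000000+0.000000i)·(-0.976678)·(+1.000000+0.000000i) = -0.976678+0.000000i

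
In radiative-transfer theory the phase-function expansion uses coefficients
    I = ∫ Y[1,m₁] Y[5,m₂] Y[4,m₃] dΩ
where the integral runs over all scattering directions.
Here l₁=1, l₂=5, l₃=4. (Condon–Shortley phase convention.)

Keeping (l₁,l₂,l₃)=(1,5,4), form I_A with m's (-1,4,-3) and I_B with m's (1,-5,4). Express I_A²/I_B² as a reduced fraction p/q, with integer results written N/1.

Same 1,5,4: normalisation and zero-m 3j drop out of the ratio.
A: Δ: 2! 0! 8! / 11! → 1/495; sum: t=2:+1/10080 = 1/10080; 3j²(1 5 4; -1 4 -3) = Δ·Π!·Σ² = 4/55  (sign -1)
B: Δ: 2! 0! 8! / 11! → 1/495; sum: t=0:+1/80640 = 1/80640; 3j²(1 5 4; 1 -5 4) = Δ·Π!·Σ² = 1/11  (sign +1)
I_A²/I_B² = (4/55)/(1/11) = 4/5

4/5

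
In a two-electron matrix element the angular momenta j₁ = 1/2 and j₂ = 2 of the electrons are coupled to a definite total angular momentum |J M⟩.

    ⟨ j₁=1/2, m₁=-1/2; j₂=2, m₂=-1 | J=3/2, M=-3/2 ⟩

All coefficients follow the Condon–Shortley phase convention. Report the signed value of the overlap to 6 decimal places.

triangle: 1!×0!×3!/5! = 6/120
(j±m)!: 0!×1!×1!×3!×0!×3! = 36
prefactor² = (2J+1)×Δ×N² = 36/5
  k=1: −1/(1!×0!×0!×0!×0!×3!) = -1/6
Σ = -1/6  ⇒  CG² = 36/5×(-1/6)² = 1/5
CG = −√(1/5) = -0.447214

−√(1/5) = -0.447214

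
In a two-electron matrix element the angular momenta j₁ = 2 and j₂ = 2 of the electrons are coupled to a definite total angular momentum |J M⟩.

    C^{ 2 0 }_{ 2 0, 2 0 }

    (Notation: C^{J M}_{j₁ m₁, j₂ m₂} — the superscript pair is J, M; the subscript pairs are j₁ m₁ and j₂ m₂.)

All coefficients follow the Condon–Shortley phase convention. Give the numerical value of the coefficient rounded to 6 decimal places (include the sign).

j₁+j₂−J=2  J+j₁−j₂=2  J−j₁+j₂=2  j₁+j₂+J+1=7
(j₁±m₁, j₂±m₂, J±M) = (2,2,2,2,2,2)
P² = 32/63
sum k=0..2:
  [0] +1/8 = 1/8
  [1] −1/1 = -1
  [2] +1/8 = 1/8
S = -3/4
C² = P²·S² = 2/7 ; C = -0.534522

−√(2/7) = -0.534522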